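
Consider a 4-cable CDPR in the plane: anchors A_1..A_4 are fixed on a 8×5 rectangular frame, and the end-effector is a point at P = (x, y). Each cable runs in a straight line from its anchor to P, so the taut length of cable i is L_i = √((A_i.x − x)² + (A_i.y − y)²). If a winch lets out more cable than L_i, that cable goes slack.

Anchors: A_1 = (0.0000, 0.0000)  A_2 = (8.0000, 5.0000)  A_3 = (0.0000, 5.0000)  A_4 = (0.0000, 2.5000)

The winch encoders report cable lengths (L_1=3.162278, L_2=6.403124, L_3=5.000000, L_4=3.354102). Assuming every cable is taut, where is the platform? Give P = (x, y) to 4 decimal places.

each cable: (A_i−P)·(A_i−P) = L_i²; let k_i = ‖A_i‖²−L_i²
k_1 = 0.0000+0.0000−10.0000 = -10.0000
row 1: -16.0000x − 10.0000y = -58.0000  (k_2=48.0000)
row 2: 0.0000x − 10.0000y = -10.0000  (k_3=0.0000)
row 3: 0.0000x − 5.0000y = -5.0000  (k_4=-5.0000)
Cramer on rows 1–2 → x = 3.0000, y = 1.0000
check cable 4: ‖A_4−P‖² = 11.2500 ≈ L_4² = 11.2500 ✓

(3.0000, 1.0000)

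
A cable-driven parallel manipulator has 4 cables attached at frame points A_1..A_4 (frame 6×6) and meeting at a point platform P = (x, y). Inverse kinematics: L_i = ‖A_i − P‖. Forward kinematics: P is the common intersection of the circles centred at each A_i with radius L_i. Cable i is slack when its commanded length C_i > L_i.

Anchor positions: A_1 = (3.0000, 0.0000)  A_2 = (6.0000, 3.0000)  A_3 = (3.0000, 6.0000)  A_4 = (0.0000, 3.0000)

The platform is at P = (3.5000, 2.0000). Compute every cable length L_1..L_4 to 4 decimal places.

L_1: Δ = A_1−P = (-0.5000, -2.0000) → ‖Δ‖ = √4.2500 = 2.0616
L_2: Δ = A_2−P = (2.5000, 1.0000) → ‖Δ‖ = √7.2500 = 2.6926
L_3: Δ = A_3−P = (-0.5000, 4.0000) → ‖Δ‖ = √16.2500 = 4.0311
L_4: Δ = A_4−P = (-3.5000, 1.0000) → ‖Δ‖ = √13.2500 = 3.6401

(2.0616, 2.6926, 4.0311, 3.6401)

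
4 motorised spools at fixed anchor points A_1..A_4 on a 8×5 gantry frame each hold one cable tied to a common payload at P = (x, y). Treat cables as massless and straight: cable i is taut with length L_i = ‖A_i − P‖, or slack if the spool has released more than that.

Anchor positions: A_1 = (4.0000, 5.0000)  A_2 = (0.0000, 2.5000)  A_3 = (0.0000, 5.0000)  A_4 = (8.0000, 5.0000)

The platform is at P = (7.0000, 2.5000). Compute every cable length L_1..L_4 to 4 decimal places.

(3.9051, 7.0000, 7.4330, 2.6926)

L_1 = √((4.0000−7.0000)² + (5.0000−2.5000)²) = 3.9051
L_2 = √((0.0000−7.0000)² + (2.5000−2.5000)²) = 7.0000
L_3 = √((0.0000−7.0000)² + (5.0000−2.5000)²) = 7.4330
L_4 = √((8.0000−7.0000)² + (5.0000−2.5000)²) = 2.6926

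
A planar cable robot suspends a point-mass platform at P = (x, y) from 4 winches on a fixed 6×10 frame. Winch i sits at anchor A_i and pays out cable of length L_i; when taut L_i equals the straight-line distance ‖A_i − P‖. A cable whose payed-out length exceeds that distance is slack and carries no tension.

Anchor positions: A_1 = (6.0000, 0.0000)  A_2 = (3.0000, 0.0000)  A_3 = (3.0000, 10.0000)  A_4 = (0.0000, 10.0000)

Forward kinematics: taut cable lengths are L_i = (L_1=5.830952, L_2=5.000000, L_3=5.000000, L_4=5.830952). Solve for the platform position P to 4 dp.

(3.0000, 5.0000)

expand ‖A_i−P‖²=L_i² and subtract eq 1 (k_i ≔ ‖A_i‖²−L_i²)
k_1 = 36.0000+0.0000−34.0000 = 2.0000
eq1−eq2 → [6.0000  0.0000]·P = 18.0000
eq1−eq3 → [6.0000  -20.0000]·P = -82.0000
eq1−eq4 → [12.0000  -20.0000]·P = -64.0000
2×2 solve → P = (3.0000, 5.0000)
check cable 4: ‖A_4−P‖² = 34.0000 ≈ L_4² = 34.0000 ✓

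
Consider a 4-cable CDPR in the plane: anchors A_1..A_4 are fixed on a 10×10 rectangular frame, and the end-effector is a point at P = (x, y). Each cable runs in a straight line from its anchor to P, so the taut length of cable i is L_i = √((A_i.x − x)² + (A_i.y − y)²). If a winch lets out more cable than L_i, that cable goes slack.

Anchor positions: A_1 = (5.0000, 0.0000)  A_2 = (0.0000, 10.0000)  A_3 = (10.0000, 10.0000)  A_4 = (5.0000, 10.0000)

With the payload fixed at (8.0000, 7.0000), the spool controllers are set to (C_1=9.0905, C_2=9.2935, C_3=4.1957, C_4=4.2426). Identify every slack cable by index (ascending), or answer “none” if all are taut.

cable 1: √((-3.0000)²+(-7.0000)²)=7.6158, C_1=9.0905: slack
cable 2: √((-8.0000)²+(3.0000)²)=8.5440, C_2=9.2935: slack
cable 3: √((2.0000)²+(3.0000)²)=3.6056, C_3=4.1957: slack
cable 4: √((-3.0000)²+(3.0000)²)=4.2426, C_4=4.2426: taut

1, 2, 3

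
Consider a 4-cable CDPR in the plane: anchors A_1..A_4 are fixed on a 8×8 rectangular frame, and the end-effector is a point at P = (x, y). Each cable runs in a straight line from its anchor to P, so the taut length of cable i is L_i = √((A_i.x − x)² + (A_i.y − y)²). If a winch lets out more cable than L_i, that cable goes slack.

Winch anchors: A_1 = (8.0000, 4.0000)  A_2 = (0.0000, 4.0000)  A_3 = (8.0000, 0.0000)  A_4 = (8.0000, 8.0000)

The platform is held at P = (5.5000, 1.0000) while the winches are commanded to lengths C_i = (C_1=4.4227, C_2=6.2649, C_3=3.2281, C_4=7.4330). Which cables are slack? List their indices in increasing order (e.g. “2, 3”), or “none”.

cable 1: √((2.5000)²+(3.0000)²)=3.9051, C_1=4.4227: slack
cable 2: √((-5.5000)²+(3.0000)²)=6.2650, C_2=6.2649: taut
cable 3: √((2.5000)²+(-1.0000)²)=2.6926, C_3=3.2281: slack
cable 4: √((2.5000)²+(7.0000)²)=7.4330, C_4=7.4330: taut

1, 3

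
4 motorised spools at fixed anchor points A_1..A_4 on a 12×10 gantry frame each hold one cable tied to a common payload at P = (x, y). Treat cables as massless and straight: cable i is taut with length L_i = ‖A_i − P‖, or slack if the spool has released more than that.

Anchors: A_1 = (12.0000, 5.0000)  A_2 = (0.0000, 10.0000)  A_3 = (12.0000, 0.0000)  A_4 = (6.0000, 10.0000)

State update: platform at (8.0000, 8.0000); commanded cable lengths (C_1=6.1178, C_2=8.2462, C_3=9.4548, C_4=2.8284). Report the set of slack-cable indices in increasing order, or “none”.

1, 3

cable 1: L_1 = ‖A_1−P‖ = 5.0000;  C_1 = 6.1178 → slack
cable 2: L_2 = ‖A_2−P‖ = 8.2462;  C_2 = 8.2462 → taut
cable 3: L_3 = ‖A_3−P‖ = 8.9443;  C_3 = 9.4548 → slack
cable 4: L_4 = ‖A_4−P‖ = 2.8284;  C_4 = 2.8284 → taut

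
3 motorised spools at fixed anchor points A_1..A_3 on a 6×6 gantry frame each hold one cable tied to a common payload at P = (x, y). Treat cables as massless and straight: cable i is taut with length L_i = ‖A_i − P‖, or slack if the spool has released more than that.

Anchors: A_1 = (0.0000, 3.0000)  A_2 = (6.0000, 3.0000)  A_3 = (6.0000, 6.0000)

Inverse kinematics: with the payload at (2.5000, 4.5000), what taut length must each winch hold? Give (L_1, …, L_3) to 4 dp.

(2.9155, 3.8079, 3.8079)

L_1 = √((0.0000−2.5000)² + (3.0000−4.5000)²) = 2.9155
L_2 = √((6.0000−2.5000)² + (3.0000−4.5000)²) = 3.8079
L_3 = √((6.0000−2.5000)² + (6.0000−4.5000)²) = 3.8079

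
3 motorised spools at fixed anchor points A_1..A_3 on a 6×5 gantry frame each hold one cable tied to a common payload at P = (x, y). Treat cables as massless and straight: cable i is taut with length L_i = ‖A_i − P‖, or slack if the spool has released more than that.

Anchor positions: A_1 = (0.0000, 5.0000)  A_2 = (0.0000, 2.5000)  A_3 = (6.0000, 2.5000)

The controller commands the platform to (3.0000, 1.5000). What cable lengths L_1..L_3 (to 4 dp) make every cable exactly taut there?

L_1 = √((0.0000−3.0000)² + (5.0000−1.5000)²) = 4.6098
L_2 = √((0.0000−3.0000)² + (2.5000−1.5000)²) = 3.1623
L_3 = √((6.0000−3.0000)² + (2.5000−1.5000)²) = 3.1623

(4.6098, 3.1623, 3.1623)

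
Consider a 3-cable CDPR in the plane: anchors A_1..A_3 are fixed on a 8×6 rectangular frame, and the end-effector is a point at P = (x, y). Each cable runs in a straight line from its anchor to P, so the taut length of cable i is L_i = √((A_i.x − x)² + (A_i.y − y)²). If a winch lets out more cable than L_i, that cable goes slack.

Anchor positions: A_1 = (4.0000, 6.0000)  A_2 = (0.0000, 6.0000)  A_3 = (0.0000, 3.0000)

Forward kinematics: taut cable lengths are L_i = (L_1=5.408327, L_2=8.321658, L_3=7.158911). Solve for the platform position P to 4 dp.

expand ‖A_i−P‖²=L_i² and subtract eq 1 (c_i ≔ ‖A_i‖²−L_i²)
c_1 = 16.0000+36.0000−29.2500 = 22.7500
eq1−eq2 → [8.0000  0.0000]·P = 56.0000
eq1−eq3 → [8.0000  6.0000]·P = 65.0000
2×2 solve → P = (7.0000, 1.5000)

(7.0000, 1.5000)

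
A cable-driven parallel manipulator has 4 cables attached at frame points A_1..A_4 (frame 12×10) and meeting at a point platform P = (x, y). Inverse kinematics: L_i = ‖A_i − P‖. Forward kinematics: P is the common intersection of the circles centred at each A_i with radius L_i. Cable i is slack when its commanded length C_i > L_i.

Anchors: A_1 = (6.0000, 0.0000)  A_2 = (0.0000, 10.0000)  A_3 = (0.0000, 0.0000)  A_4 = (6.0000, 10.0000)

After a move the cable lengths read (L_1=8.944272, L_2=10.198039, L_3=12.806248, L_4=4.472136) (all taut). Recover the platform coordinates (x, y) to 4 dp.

each cable: (A_i−P)·(A_i−P) = L_i²; let k_i = ‖A_i‖²−L_i²
k_1 = 36.0000+0.0000−80.0000 = -44.0000
row 1: 12.0000x − 20.0000y = -40.0000  (k_2=-4.0000)
row 2: 12.0000x + 0.0000y = 120.0000  (k_3=-164.0000)
row 3: 0.0000x − 20.0000y = -160.0000  (k_4=116.0000)
Cramer on rows 1–2 → x = 10.0000, y = 8.0000
check cable 4: ‖A_4−P‖² = 20.0000 ≈ L_4² = 20.0000 ✓

(10.0000, 8.0000)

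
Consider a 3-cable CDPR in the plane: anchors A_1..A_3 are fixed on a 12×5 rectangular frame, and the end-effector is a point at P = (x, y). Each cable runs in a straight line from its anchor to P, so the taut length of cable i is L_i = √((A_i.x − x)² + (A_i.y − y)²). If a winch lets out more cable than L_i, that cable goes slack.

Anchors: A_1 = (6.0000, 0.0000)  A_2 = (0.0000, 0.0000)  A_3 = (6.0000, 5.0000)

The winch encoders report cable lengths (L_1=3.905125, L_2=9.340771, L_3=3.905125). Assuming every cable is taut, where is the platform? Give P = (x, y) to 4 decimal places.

(9.0000, 2.5000)

circle eqns → linear via eq_j − eq_1; set q_j = A_j·A_j − L_j²
q_1 = 36.0000+0.0000−15.2500 = 20.7500
12.0000·x + 0.0000·y = q_1−q_2 = 108.0000
0.0000·x − 10.0000·y = q_1−q_3 = -25.0000
solve first two rows → x=9.0000, y=2.5000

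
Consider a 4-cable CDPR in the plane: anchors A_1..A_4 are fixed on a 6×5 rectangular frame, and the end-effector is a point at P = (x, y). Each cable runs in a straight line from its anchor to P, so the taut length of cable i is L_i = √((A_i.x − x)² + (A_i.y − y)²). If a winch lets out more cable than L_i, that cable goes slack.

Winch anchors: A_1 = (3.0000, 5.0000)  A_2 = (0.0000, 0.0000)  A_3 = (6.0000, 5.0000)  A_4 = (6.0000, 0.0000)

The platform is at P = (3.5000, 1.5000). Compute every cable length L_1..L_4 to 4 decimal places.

cable 1: Δx=-0.5000, Δy=3.5000; L_1 = √(Δx²+Δy²) = 3.5355
cable 2: Δx=-3.5000, Δy=-1.5000; L_2 = √(Δx²+Δy²) = 3.8079
cable 3: Δx=2.5000, Δy=3.5000; L_3 = √(Δx²+Δy²) = 4.3012
cable 4: Δx=2.5000, Δy=-1.5000; L_4 = √(Δx²+Δy²) = 2.9155

(3.5355, 3.8079, 4.3012, 2.9155)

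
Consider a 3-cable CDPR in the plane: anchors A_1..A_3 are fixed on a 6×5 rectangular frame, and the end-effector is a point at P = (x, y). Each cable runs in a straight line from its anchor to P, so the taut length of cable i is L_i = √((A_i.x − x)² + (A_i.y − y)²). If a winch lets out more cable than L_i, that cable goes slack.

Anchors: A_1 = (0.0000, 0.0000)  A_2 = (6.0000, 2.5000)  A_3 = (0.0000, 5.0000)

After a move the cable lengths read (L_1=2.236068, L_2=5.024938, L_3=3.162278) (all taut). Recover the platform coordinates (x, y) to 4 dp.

(1.0000, 2.0000)

expand ‖A_i−P‖²=L_i² and subtract eq 1 (q_i ≔ ‖A_i‖²−L_i²)
q_1 = 0.0000+0.0000−5.0000 = -5.0000
eq1−eq2 → [-12.0000  -5.0000]·P = -22.0000
eq1−eq3 → [0.0000  -10.0000]·P = -20.0000
2×2 solve → P = (1.0000, 2.0000)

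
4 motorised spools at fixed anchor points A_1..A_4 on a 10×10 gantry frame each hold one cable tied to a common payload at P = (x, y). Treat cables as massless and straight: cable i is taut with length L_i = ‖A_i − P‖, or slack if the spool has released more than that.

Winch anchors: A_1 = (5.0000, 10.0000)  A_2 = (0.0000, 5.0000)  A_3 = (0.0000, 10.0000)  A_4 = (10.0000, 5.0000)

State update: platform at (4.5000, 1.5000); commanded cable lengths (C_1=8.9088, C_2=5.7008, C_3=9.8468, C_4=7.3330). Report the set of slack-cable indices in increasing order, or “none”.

1, 3, 4

cable 1: √((0.5000)²+(8.5000)²)=8.5147, C_1=8.9088: slack
cable 2: √((-4.5000)²+(3.5000)²)=5.7009, C_2=5.7008: taut
cable 3: √((-4.5000)²+(8.5000)²)=9.6177, C_3=9.8468: slack
cable 4: √((5.5000)²+(3.5000)²)=6.5192, C_4=7.3330: slack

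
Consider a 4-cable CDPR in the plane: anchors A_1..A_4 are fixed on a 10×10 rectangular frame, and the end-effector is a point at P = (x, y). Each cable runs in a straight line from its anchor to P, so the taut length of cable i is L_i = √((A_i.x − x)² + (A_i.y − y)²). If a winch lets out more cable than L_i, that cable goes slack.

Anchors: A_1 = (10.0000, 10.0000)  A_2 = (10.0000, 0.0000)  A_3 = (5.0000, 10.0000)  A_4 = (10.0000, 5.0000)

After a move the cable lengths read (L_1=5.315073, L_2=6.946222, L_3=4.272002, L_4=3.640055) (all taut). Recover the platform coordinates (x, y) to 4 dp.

(6.5000, 6.0000)

circle eqns → linear via eq_j − eq_1; set c_j = A_j·A_j − L_j²
c_1 = 100.0000+100.0000−28.2500 = 171.7500
0.0000·x + 20.0000·y = c_1−c_2 = 120.0000
10.0000·x + 0.0000·y = c_1−c_3 = 65.0000
0.0000·x + 10.0000·y = c_1−c_4 = 60.0000
solve first two rows → x=6.5000, y=6.0000
check cable 4: ‖A_4−P‖² = 13.2500 ≈ L_4² = 13.2500 ✓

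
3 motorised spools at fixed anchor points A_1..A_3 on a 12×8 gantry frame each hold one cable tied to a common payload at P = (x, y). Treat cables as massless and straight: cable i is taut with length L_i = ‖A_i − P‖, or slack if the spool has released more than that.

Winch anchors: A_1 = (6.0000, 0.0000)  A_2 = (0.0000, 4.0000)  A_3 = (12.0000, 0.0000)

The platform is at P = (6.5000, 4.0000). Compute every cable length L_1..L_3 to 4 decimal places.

L_1 = √((6.0000−6.5000)² + (0.0000−4.0000)²) = 4.0311
L_2 = √((0.0000−6.5000)² + (4.0000−4.0000)²) = 6.5000
L_3 = √((12.0000−6.5000)² + (0.0000−4.0000)²) = 6.8007

(4.0311, 6.5000, 6.8007)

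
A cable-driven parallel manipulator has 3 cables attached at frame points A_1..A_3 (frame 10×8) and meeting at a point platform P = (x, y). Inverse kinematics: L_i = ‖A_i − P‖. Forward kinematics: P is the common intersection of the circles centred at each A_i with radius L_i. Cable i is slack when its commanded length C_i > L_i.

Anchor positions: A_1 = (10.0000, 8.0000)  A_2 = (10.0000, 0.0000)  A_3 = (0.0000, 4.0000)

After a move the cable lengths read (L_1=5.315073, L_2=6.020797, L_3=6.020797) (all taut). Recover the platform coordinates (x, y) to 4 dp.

expand ‖A_i−P‖²=L_i² and subtract eq 1 (q_i ≔ ‖A_i‖²−L_i²)
q_1 = 100.0000+64.0000−28.2500 = 135.7500
eq1−eq2 → [0.0000  16.0000]·P = 72.0000
eq1−eq3 → [20.0000  8.0000]·P = 156.0000
2×2 solve → P = (6.0000, 4.5000)

(6.0000, 4.5000)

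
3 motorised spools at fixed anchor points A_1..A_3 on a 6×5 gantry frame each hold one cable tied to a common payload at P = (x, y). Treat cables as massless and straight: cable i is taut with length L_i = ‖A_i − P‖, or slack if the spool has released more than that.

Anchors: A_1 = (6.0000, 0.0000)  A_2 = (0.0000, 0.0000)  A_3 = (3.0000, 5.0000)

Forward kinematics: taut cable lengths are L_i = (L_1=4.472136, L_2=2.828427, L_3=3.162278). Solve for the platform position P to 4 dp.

(2.0000, 2.0000)

each cable: (A_i−P)·(A_i−P) = L_i²; let q_i = ‖A_i‖²−L_i²
q_1 = 36.0000+0.0000−20.0000 = 16.0000
row 1: 12.0000x + 0.0000y = 24.0000  (q_2=-8.0000)
row 2: 6.0000x − 10.0000y = -8.0000  (q_3=24.0000)
Cramer on rows 1–2 → x = 2.0000, y = 2.0000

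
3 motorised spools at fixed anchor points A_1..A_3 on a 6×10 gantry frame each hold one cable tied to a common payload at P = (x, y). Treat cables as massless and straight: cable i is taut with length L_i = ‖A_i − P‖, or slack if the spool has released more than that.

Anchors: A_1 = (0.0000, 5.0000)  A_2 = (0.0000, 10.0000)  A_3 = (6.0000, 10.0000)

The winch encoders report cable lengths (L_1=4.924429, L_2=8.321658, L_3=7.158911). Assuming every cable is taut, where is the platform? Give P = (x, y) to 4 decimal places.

circle eqns → linear via eq_j − eq_1; set k_j = A_j·A_j − L_j²
k_1 = 0.0000+25.0000−24.2500 = 0.7500
0.0000·x − 10.0000·y = k_1−k_2 = -30.0000
-12.0000·x − 10.0000·y = k_1−k_3 = -84.0000
solve first two rows → x=4.5000, y=3.0000

(4.5000, 3.0000)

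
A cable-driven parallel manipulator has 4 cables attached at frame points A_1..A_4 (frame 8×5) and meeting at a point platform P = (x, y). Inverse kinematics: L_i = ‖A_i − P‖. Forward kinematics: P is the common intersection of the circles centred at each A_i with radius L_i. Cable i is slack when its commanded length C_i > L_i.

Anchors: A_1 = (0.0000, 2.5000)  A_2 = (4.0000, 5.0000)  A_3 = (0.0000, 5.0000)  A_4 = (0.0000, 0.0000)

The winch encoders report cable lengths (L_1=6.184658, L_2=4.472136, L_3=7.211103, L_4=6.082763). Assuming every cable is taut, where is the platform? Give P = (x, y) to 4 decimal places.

circle eqns → linear via eq_j − eq_1; set c_j = A_j·A_j − L_j²
c_1 = 0.0000+6.2500−38.2500 = -32.0000
-8.0000·x − 5.0000·y = c_1−c_2 = -53.0000
0.0000·x − 5.0000·y = c_1−c_3 = -5.0000
0.0000·x + 5.0000·y = c_1−c_4 = 5.0000
solve first two rows → x=6.0000, y=1.0000
check cable 4: ‖A_4−P‖² = 37.0000 ≈ L_4² = 37.0000 ✓

(6.0000, 1.0000)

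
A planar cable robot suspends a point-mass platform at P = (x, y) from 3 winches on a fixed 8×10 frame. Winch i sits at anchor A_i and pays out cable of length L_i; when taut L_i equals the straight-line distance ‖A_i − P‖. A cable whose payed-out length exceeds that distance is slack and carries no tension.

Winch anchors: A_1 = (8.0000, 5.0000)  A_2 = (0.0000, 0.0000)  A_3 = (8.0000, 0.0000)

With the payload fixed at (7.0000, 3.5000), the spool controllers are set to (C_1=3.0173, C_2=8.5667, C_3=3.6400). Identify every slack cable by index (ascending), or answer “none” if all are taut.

1, 2

cable 1: √((1.0000)²+(1.5000)²)=1.8028, C_1=3.0173: slack
cable 2: √((-7.0000)²+(-3.5000)²)=7.8262, C_2=8.5667: slack
cable 3: √((1.0000)²+(-3.5000)²)=3.6401, C_3=3.6400: taut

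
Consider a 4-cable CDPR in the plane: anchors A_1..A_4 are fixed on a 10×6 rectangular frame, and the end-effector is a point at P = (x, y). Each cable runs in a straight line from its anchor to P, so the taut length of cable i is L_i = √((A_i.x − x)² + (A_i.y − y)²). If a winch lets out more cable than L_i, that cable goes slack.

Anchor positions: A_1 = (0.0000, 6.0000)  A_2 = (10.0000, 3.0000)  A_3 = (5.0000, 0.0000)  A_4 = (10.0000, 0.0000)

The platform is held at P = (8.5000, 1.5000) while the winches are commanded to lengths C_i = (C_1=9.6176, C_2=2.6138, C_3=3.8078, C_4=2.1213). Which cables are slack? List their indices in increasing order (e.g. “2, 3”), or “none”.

cable 1: L_1 = ‖A_1−P‖ = 9.6177;  C_1 = 9.6176 → taut
cable 2: L_2 = ‖A_2−P‖ = 2.1213;  C_2 = 2.6138 → slack
cable 3: L_3 = ‖A_3−P‖ = 3.8079;  C_3 = 3.8078 → taut
cable 4: L_4 = ‖A_4−P‖ = 2.1213;  C_4 = 2.1213 → taut

2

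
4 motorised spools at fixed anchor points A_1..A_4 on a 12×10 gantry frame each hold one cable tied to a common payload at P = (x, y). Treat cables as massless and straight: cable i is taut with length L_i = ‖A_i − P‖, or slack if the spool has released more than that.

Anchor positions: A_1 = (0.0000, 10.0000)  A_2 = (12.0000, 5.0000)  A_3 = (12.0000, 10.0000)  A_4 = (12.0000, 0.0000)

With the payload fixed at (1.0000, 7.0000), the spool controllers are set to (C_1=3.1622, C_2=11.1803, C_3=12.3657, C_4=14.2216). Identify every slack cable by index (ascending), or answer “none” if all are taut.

3, 4

i=1: geometric 3.1623 vs commanded 3.1622 ⇒ taut
i=2: geometric 11.1803 vs commanded 11.1803 ⇒ taut
i=3: geometric 11.4018 vs commanded 12.3657 ⇒ slack
i=4: geometric 13.0384 vs commanded 14.2216 ⇒ slack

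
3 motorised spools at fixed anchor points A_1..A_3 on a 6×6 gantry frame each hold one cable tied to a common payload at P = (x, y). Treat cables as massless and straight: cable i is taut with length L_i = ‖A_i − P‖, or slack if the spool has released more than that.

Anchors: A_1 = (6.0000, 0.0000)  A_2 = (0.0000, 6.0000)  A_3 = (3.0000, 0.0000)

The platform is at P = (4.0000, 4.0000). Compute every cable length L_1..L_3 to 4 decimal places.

L_1 = √((6.0000−4.0000)² + (0.0000−4.0000)²) = 4.4721
L_2 = √((0.0000−4.0000)² + (6.0000−4.0000)²) = 4.4721
L_3 = √((3.0000−4.0000)² + (0.0000−4.0000)²) = 4.1231

(4.4721, 4.4721, 4.1231)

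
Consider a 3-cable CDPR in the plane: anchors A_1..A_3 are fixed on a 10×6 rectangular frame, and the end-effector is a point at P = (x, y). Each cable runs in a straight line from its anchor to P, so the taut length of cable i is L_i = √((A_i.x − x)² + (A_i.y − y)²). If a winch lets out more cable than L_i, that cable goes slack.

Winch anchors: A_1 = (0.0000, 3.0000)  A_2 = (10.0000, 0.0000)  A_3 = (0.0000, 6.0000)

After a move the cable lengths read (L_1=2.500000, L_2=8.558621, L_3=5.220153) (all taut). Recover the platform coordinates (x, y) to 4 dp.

each cable: (A_i−P)·(A_i−P) = L_i²; let c_i = ‖A_i‖²−L_i²
c_1 = 0.0000+9.0000−6.2500 = 2.7500
row 1: -20.0000x + 6.0000y = -24.0000  (c_2=26.7500)
row 2: 0.0000x − 6.0000y = -6.0000  (c_3=8.7500)
Cramer on rows 1–2 → x = 1.5000, y = 1.0000

(1.5000, 1.0000)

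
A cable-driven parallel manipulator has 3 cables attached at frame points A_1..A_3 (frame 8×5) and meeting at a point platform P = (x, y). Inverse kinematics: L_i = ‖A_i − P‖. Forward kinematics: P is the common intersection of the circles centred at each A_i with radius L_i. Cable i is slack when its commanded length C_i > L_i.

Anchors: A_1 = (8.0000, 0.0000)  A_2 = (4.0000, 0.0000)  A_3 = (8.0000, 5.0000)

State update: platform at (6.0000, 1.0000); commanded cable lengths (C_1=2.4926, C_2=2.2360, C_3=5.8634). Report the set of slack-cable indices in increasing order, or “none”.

cable 1: √((2.0000)²+(-1.0000)²)=2.2361, C_1=2.4926: slack
cable 2: √((-2.0000)²+(-1.0000)²)=2.2361, C_2=2.2360: taut
cable 3: √((2.0000)²+(4.0000)²)=4.4721, C_3=5.8634: slack

1, 3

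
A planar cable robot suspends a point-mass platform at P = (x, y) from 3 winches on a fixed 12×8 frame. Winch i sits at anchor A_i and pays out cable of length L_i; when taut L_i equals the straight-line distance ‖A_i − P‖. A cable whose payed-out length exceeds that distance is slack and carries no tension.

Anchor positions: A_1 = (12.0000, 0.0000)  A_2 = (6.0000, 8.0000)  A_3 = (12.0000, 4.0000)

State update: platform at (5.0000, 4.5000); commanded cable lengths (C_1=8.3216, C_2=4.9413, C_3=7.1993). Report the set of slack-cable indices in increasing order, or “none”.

2, 3

i=1: geometric 8.3217 vs commanded 8.3216 ⇒ taut
i=2: geometric 3.6401 vs commanded 4.9413 ⇒ slack
i=3: geometric 7.0178 vs commanded 7.1993 ⇒ slack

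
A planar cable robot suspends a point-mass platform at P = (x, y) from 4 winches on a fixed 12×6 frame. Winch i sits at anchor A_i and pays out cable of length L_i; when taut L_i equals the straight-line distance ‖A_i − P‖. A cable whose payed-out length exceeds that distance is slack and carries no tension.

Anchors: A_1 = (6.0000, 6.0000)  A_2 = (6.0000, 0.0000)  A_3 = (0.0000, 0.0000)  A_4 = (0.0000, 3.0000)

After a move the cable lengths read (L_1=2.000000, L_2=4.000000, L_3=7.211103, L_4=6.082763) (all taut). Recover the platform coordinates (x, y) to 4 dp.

(6.0000, 4.0000)

expand ‖A_i−P‖²=L_i² and subtract eq 1 (c_i ≔ ‖A_i‖²−L_i²)
c_1 = 36.0000+36.0000−4.0000 = 68.0000
eq1−eq2 → [0.0000  12.0000]·P = 48.0000
eq1−eq3 → [12.0000  12.0000]·P = 120.0000
eq1−eq4 → [12.0000  6.0000]·P = 96.0000
2×2 solve → P = (6.0000, 4.0000)
check cable 4: ‖A_4−P‖² = 37.0000 ≈ L_4² = 37.0000 ✓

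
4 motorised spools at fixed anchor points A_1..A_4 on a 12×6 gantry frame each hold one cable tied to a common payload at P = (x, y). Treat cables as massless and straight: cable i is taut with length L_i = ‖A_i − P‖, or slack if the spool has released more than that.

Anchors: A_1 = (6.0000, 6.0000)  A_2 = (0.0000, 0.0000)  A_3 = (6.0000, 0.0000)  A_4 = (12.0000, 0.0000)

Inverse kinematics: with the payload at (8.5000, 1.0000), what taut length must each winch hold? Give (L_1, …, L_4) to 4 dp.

(5.5902, 8.5586, 2.6926, 3.6401)

L_1: Δ = A_1−P = (-2.5000, 5.0000) → ‖Δ‖ = √31.2500 = 5.5902
L_2: Δ = A_2−P = (-8.5000, -1.0000) → ‖Δ‖ = √73.2500 = 8.5586
L_3: Δ = A_3−P = (-2.5000, -1.0000) → ‖Δ‖ = √7.2500 = 2.6926
L_4: Δ = A_4−P = (3.5000, -1.0000) → ‖Δ‖ = √13.2500 = 3.6401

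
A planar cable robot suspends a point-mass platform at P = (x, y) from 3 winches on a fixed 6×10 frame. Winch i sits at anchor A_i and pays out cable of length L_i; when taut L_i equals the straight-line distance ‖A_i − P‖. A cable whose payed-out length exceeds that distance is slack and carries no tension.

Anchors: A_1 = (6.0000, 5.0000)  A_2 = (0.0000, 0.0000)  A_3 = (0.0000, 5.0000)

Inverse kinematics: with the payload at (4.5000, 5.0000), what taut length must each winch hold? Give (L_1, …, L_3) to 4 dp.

L_1 = √((6.0000−4.5000)² + (5.0000−5.0000)²) = 1.5000
L_2 = √((0.0000−4.5000)² + (0.0000−5.0000)²) = 6.7268
L_3 = √((0.0000−4.5000)² + (5.0000−5.0000)²) = 4.5000

(1.5000, 6.7268, 4.5000)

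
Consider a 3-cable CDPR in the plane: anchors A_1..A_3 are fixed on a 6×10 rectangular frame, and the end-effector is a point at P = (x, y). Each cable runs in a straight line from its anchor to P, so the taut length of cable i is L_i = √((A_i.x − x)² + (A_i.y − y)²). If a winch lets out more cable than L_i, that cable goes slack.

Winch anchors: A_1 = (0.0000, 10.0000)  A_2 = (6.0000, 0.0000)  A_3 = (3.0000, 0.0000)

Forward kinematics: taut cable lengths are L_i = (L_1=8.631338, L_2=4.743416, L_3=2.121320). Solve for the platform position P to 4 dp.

circle eqns → linear via eq_j − eq_1; set q_j = A_j·A_j − L_j²
q_1 = 0.0000+100.0000−74.5000 = 25.5000
-12.0000·x + 20.0000·y = q_1−q_2 = 12.0000
-6.0000·x + 20.0000·y = q_1−q_3 = 21.0000
solve first two rows → x=1.5000, y=1.5000

(1.5000, 1.5000)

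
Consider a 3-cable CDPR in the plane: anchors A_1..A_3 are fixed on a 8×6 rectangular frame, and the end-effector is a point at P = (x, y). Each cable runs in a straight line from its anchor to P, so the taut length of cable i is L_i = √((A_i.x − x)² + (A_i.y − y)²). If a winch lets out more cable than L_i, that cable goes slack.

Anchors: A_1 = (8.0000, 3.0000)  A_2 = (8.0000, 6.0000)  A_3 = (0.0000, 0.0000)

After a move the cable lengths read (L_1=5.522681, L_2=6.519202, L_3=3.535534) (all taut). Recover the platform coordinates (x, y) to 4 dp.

each cable: (A_i−P)·(A_i−P) = L_i²; let c_i = ‖A_i‖²−L_i²
c_1 = 64.0000+9.0000−30.5000 = 42.5000
row 1: 0.0000x − 6.0000y = -15.0000  (c_2=57.5000)
row 2: 16.0000x + 6.0000y = 55.0000  (c_3=-12.5000)
Cramer on rows 1–2 → x = 2.5000, y = 2.5000

(2.5000, 2.5000)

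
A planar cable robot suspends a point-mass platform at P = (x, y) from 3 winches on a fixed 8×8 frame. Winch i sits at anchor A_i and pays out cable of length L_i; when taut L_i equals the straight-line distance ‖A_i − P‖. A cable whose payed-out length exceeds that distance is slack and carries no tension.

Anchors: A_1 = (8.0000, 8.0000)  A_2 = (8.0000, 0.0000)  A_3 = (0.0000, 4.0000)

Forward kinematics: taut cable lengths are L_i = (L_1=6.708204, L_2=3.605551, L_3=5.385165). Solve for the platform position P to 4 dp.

circle eqns → linear via eq_j − eq_1; set c_j = A_j·A_j − L_j²
c_1 = 64.0000+64.0000−45.0000 = 83.0000
0.0000·x + 16.0000·y = c_1−c_2 = 32.0000
16.0000·x + 8.0000·y = c_1−c_3 = 96.0000
solve first two rows → x=5.0000, y=2.0000

(5.0000, 2.0000)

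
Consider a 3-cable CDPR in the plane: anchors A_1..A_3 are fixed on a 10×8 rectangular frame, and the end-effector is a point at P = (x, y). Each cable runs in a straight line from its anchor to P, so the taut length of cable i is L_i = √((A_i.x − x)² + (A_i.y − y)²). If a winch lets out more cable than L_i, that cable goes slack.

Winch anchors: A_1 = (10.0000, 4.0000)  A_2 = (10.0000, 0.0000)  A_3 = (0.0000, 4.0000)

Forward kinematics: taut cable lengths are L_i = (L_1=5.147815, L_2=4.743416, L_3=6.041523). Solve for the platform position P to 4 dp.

(5.5000, 1.5000)

circle eqns → linear via eq_j − eq_1; set c_j = A_j·A_j − L_j²
c_1 = 100.0000+16.0000−26.5000 = 89.5000
0.0000·x + 8.0000·y = c_1−c_2 = 12.0000
20.0000·x + 0.0000·y = c_1−c_3 = 110.0000
solve first two rows → x=5.5000, y=1.5000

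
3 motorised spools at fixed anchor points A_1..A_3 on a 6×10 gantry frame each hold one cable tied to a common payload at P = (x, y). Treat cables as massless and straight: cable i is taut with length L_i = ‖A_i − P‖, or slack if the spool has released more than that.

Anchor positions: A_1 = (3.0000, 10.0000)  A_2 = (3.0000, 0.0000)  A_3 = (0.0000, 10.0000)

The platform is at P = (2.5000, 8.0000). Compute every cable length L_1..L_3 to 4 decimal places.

(2.0616, 8.0156, 3.2016)

L_1 = √((3.0000−2.5000)² + (10.0000−8.0000)²) = 2.0616
L_2 = √((3.0000−2.5000)² + (0.0000−8.0000)²) = 8.0156
L_3 = √((0.0000−2.5000)² + (10.0000−8.0000)²) = 3.2016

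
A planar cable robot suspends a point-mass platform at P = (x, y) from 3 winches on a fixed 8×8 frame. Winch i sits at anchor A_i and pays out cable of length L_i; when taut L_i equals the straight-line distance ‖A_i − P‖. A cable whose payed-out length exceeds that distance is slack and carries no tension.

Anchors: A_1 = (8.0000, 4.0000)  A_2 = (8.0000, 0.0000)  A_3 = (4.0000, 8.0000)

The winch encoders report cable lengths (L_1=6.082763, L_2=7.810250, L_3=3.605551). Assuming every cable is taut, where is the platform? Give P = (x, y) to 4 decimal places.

circle eqns → linear via eq_j − eq_1; set q_j = A_j·A_j − L_j²
q_1 = 64.0000+16.0000−37.0000 = 43.0000
0.0000·x + 8.0000·y = q_1−q_2 = 40.0000
8.0000·x − 8.0000·y = q_1−q_3 = -24.0000
solve first two rows → x=2.0000, y=5.0000

(2.0000, 5.0000)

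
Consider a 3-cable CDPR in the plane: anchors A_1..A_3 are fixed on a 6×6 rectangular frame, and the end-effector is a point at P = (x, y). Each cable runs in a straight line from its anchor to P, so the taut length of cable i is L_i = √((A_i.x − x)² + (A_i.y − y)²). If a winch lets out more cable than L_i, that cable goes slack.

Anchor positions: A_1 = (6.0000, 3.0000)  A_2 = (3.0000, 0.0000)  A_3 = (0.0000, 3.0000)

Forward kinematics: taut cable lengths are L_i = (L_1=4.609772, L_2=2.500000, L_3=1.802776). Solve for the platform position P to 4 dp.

expand ‖A_i−P‖²=L_i² and subtract eq 1 (c_i ≔ ‖A_i‖²−L_i²)
c_1 = 36.0000+9.0000−21.2500 = 23.7500
eq1−eq2 → [6.0000  6.0000]·P = 21.0000
eq1−eq3 → [12.0000  0.0000]·P = 18.0000
2×2 solve → P = (1.5000, 2.0000)

(1.5000, 2.0000)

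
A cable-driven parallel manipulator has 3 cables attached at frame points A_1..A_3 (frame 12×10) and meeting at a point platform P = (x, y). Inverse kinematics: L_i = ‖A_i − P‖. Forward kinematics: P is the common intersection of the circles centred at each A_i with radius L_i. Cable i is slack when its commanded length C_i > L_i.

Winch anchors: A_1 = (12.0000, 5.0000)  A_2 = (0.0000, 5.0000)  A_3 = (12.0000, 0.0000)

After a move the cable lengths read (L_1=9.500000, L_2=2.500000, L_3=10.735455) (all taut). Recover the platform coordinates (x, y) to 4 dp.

each cable: (A_i−P)·(A_i−P) = L_i²; let k_i = ‖A_i‖²−L_i²
k_1 = 144.0000+25.0000−90.2500 = 78.7500
row 1: 24.0000x + 0.0000y = 60.0000  (k_2=18.7500)
row 2: 0.0000x + 10.0000y = 50.0000  (k_3=28.7500)
Cramer on rows 1–2 → x = 2.5000, y = 5.0000

(2.5000, 5.0000)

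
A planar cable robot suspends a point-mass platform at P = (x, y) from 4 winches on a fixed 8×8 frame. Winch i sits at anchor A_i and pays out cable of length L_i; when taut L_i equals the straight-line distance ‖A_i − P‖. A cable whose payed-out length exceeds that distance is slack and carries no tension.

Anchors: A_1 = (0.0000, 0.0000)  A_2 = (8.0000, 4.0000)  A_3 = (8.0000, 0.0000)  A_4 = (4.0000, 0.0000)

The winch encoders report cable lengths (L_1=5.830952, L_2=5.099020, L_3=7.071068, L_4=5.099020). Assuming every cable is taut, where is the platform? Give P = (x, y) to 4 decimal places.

each cable: (A_i−P)·(A_i−P) = L_i²; let k_i = ‖A_i‖²−L_i²
k_1 = 0.0000+0.0000−34.0000 = -34.0000
row 1: -16.0000x − 8.0000y = -88.0000  (k_2=54.0000)
row 2: -16.0000x + 0.0000y = -48.0000  (k_3=14.0000)
row 3: -8.0000x + 0.0000y = -24.0000  (k_4=-10.0000)
Cramer on rows 1–2 → x = 3.0000, y = 5.0000
check cable 4: ‖A_4−P‖² = 26.0000 ≈ L_4² = 26.0000 ✓

(3.0000, 5.0000)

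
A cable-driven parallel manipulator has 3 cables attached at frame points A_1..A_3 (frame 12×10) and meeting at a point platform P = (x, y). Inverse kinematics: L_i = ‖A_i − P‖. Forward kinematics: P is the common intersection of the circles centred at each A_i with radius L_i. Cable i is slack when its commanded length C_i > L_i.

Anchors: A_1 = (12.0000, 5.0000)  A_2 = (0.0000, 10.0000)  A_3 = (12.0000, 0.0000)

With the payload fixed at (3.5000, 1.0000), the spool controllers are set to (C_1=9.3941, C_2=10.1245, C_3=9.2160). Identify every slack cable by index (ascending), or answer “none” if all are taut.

i=1: geometric 9.3941 vs commanded 9.3941 ⇒ taut
i=2: geometric 9.6566 vs commanded 10.1245 ⇒ slack
i=3: geometric 8.5586 vs commanded 9.2160 ⇒ slack

2, 3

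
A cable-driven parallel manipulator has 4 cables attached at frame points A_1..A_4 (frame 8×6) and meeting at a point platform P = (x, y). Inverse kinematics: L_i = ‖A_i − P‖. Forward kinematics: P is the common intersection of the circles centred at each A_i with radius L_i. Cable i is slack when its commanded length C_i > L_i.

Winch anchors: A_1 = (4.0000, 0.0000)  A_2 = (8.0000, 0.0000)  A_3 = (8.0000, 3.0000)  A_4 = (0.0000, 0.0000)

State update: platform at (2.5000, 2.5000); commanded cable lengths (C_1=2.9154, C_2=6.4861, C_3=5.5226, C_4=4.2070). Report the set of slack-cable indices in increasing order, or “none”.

i=1: geometric 2.9155 vs commanded 2.9154 ⇒ taut
i=2: geometric 6.0415 vs commanded 6.4861 ⇒ slack
i=3: geometric 5.5227 vs commanded 5.5226 ⇒ taut
i=4: geometric 3.5355 vs commanded 4.2070 ⇒ slack

2, 4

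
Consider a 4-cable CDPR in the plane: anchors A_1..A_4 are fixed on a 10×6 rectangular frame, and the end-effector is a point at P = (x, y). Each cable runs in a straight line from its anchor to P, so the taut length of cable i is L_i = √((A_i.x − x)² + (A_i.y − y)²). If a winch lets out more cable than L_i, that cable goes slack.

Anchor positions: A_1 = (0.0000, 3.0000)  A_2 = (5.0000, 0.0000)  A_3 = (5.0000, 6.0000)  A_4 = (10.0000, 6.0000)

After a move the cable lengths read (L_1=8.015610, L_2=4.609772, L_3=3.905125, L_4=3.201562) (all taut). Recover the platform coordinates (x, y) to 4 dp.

circle eqns → linear via eq_j − eq_1; set q_j = A_j·A_j − L_j²
q_1 = 0.0000+9.0000−64.2500 = -55.2500
-10.0000·x + 6.0000·y = q_1−q_2 = -59.0000
-10.0000·x − 6.0000·y = q_1−q_3 = -101.0000
-20.0000·x − 6.0000·y = q_1−q_4 = -181.0000
solve first two rows → x=8.0000, y=3.5000
check cable 4: ‖A_4−P‖² = 10.2500 ≈ L_4² = 10.2500 ✓

(8.0000, 3.5000)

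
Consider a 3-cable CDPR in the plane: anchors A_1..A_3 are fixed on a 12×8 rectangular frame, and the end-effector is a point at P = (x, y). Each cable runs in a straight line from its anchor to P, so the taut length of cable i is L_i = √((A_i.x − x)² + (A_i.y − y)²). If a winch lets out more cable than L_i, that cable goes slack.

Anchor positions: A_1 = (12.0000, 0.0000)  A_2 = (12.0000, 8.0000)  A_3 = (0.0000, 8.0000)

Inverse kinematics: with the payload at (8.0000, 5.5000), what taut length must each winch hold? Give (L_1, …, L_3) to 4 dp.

cable 1: Δx=4.0000, Δy=-5.5000; L_1 = √(Δx²+Δy²) = 6.8007
cable 2: Δx=4.0000, Δy=2.5000; L_2 = √(Δx²+Δy²) = 4.7170
cable 3: Δx=-8.0000, Δy=2.5000; L_3 = √(Δx²+Δy²) = 8.3815

(6.8007, 4.7170, 8.3815)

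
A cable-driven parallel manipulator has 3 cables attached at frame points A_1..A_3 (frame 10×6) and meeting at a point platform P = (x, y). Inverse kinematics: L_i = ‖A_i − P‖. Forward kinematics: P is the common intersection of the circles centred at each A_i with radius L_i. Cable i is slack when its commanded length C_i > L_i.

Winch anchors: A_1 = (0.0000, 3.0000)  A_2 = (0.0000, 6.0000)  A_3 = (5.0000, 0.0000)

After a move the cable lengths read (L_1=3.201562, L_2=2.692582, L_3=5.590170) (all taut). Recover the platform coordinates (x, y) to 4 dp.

(2.5000, 5.0000)

each cable: (A_i−P)·(A_i−P) = L_i²; let c_i = ‖A_i‖²−L_i²
c_1 = 0.0000+9.0000−10.2500 = -1.2500
row 1: 0.0000x − 6.0000y = -30.0000  (c_2=28.7500)
row 2: -10.0000x + 6.0000y = 5.0000  (c_3=-6.2500)
Cramer on rows 1–2 → x = 2.5000, y = 5.0000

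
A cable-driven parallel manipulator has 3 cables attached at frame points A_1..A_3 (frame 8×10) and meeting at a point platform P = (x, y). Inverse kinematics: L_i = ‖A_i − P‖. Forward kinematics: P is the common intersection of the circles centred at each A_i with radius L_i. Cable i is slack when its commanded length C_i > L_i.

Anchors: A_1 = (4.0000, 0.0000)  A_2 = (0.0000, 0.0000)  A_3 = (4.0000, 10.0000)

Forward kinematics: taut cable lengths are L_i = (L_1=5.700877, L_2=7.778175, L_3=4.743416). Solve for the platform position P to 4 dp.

(5.5000, 5.5000)

circle eqns → linear via eq_j − eq_1; set k_j = A_j·A_j − L_j²
k_1 = 16.0000+0.0000−32.5000 = -16.5000
8.0000·x + 0.0000·y = k_1−k_2 = 44.0000
0.0000·x − 20.0000·y = k_1−k_3 = -110.0000
solve first two rows → x=5.5000, y=5.5000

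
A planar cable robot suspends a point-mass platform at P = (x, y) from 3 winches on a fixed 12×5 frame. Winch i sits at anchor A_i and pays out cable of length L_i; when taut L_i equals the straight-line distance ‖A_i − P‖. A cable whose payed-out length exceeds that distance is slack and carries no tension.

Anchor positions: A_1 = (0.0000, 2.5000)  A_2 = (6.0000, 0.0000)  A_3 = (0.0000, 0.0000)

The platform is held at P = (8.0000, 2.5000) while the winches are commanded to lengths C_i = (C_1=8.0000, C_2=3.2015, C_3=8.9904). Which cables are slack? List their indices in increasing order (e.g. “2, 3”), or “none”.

i=1: geometric 8.0000 vs commanded 8.0000 ⇒ taut
i=2: geometric 3.2016 vs commanded 3.2015 ⇒ taut
i=3: geometric 8.3815 vs commanded 8.9904 ⇒ slack

3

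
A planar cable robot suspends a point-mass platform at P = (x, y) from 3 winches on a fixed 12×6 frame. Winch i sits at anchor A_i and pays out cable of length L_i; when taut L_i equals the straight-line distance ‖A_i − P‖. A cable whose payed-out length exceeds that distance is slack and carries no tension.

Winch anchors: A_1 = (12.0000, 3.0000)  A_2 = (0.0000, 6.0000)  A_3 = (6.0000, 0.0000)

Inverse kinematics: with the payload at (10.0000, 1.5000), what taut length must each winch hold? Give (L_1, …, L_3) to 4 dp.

cable 1: Δx=2.0000, Δy=1.5000; L_1 = √(Δx²+Δy²) = 2.5000
cable 2: Δx=-10.0000, Δy=4.5000; L_2 = √(Δx²+Δy²) = 10.9659
cable 3: Δx=-4.0000, Δy=-1.5000; L_3 = √(Δx²+Δy²) = 4.2720

(2.5000, 10.9659, 4.2720)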